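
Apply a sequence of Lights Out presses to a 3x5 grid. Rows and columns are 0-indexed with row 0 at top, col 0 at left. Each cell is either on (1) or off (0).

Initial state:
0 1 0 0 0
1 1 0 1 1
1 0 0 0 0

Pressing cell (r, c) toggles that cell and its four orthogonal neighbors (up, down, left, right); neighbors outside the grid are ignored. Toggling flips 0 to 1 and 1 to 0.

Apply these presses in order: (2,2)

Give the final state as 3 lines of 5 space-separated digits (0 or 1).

After press 1 at (2,2):
0 1 0 0 0
1 1 1 1 1
1 1 1 1 0

Answer: 0 1 0 0 0
1 1 1 1 1
1 1 1 1 0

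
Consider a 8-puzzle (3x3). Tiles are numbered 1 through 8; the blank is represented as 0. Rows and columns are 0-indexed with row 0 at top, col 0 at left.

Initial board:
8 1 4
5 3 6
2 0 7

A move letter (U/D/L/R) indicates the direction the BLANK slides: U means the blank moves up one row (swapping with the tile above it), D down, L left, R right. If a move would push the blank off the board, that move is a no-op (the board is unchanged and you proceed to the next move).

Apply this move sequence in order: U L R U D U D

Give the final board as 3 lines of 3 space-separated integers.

After move 1 (U):
8 1 4
5 0 6
2 3 7

After move 2 (L):
8 1 4
0 5 6
2 3 7

After move 3 (R):
8 1 4
5 0 6
2 3 7

After move 4 (U):
8 0 4
5 1 6
2 3 7

After move 5 (D):
8 1 4
5 0 6
2 3 7

After move 6 (U):
8 0 4
5 1 6
2 3 7

After move 7 (D):
8 1 4
5 0 6
2 3 7

Answer: 8 1 4
5 0 6
2 3 7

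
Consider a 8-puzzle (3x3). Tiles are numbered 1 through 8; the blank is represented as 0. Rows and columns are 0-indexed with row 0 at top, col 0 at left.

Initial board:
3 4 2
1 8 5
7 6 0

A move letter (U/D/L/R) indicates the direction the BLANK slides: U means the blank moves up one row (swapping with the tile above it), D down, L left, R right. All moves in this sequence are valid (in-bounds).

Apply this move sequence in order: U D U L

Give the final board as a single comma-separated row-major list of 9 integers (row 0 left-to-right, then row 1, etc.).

After move 1 (U):
3 4 2
1 8 0
7 6 5

After move 2 (D):
3 4 2
1 8 5
7 6 0

After move 3 (U):
3 4 2
1 8 0
7 6 5

After move 4 (L):
3 4 2
1 0 8
7 6 5

Answer: 3, 4, 2, 1, 0, 8, 7, 6, 5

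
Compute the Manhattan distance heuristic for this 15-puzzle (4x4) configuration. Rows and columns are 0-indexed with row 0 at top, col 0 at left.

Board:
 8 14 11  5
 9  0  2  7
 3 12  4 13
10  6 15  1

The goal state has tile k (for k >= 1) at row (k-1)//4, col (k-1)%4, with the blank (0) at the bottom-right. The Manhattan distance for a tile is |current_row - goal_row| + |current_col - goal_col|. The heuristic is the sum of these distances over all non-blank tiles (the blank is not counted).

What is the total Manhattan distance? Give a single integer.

Tile 8: (0,0)->(1,3) = 4
Tile 14: (0,1)->(3,1) = 3
Tile 11: (0,2)->(2,2) = 2
Tile 5: (0,3)->(1,0) = 4
Tile 9: (1,0)->(2,0) = 1
Tile 2: (1,2)->(0,1) = 2
Tile 7: (1,3)->(1,2) = 1
Tile 3: (2,0)->(0,2) = 4
Tile 12: (2,1)->(2,3) = 2
Tile 4: (2,2)->(0,3) = 3
Tile 13: (2,3)->(3,0) = 4
Tile 10: (3,0)->(2,1) = 2
Tile 6: (3,1)->(1,1) = 2
Tile 15: (3,2)->(3,2) = 0
Tile 1: (3,3)->(0,0) = 6
Sum: 4 + 3 + 2 + 4 + 1 + 2 + 1 + 4 + 2 + 3 + 4 + 2 + 2 + 0 + 6 = 40

Answer: 40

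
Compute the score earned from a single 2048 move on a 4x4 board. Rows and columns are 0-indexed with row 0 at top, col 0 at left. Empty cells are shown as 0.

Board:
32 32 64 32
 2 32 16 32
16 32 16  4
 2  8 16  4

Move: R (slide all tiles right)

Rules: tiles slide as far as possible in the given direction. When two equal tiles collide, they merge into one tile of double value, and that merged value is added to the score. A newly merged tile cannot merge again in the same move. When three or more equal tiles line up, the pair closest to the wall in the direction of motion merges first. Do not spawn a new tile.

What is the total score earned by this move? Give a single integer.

Answer: 64

Derivation:
Slide right:
row 0: [32, 32, 64, 32] -> [0, 64, 64, 32]  score +64 (running 64)
row 1: [2, 32, 16, 32] -> [2, 32, 16, 32]  score +0 (running 64)
row 2: [16, 32, 16, 4] -> [16, 32, 16, 4]  score +0 (running 64)
row 3: [2, 8, 16, 4] -> [2, 8, 16, 4]  score +0 (running 64)
Board after move:
 0 64 64 32
 2 32 16 32
16 32 16  4
 2  8 16  4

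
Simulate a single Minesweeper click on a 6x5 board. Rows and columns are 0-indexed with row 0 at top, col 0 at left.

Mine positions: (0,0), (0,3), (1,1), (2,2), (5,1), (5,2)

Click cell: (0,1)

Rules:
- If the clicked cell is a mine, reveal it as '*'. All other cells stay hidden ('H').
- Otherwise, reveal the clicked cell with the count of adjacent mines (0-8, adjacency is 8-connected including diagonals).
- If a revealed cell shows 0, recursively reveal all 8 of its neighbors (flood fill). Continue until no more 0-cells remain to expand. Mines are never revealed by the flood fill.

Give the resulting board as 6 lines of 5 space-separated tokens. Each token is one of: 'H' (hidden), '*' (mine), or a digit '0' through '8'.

H 2 H H H
H H H H H
H H H H H
H H H H H
H H H H H
H H H H H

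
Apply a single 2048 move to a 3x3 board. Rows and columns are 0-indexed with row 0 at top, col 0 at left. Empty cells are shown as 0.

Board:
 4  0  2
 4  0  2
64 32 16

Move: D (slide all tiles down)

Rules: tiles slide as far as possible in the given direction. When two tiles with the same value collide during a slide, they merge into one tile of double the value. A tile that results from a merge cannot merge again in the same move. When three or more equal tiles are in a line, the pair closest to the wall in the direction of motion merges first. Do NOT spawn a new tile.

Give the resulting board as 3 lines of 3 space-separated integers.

Slide down:
col 0: [4, 4, 64] -> [0, 8, 64]
col 1: [0, 0, 32] -> [0, 0, 32]
col 2: [2, 2, 16] -> [0, 4, 16]

Answer:  0  0  0
 8  0  4
64 32 16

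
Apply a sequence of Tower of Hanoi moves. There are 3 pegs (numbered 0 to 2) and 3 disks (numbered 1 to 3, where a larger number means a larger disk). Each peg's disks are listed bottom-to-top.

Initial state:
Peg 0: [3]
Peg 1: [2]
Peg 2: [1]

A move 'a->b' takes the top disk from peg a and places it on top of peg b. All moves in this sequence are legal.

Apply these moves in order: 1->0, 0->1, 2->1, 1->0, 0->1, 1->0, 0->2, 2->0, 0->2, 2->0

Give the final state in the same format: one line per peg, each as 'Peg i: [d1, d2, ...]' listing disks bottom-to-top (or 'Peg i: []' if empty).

Answer: Peg 0: [3, 1]
Peg 1: [2]
Peg 2: []

Derivation:
After move 1 (1->0):
Peg 0: [3, 2]
Peg 1: []
Peg 2: [1]

After move 2 (0->1):
Peg 0: [3]
Peg 1: [2]
Peg 2: [1]

After move 3 (2->1):
Peg 0: [3]
Peg 1: [2, 1]
Peg 2: []

After move 4 (1->0):
Peg 0: [3, 1]
Peg 1: [2]
Peg 2: []

After move 5 (0->1):
Peg 0: [3]
Peg 1: [2, 1]
Peg 2: []

After move 6 (1->0):
Peg 0: [3, 1]
Peg 1: [2]
Peg 2: []

After move 7 (0->2):
Peg 0: [3]
Peg 1: [2]
Peg 2: [1]

After move 8 (2->0):
Peg 0: [3, 1]
Peg 1: [2]
Peg 2: []

After move 9 (0->2):
Peg 0: [3]
Peg 1: [2]
Peg 2: [1]

After move 10 (2->0):
Peg 0: [3, 1]
Peg 1: [2]
Peg 2: []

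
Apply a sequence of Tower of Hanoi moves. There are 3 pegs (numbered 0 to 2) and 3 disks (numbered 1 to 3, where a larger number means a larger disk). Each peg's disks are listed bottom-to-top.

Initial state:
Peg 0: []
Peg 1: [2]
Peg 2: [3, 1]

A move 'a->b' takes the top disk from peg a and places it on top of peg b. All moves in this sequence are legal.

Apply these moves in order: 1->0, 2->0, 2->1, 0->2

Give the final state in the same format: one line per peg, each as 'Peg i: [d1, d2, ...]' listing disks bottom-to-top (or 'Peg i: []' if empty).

Answer: Peg 0: [2]
Peg 1: [3]
Peg 2: [1]

Derivation:
After move 1 (1->0):
Peg 0: [2]
Peg 1: []
Peg 2: [3, 1]

After move 2 (2->0):
Peg 0: [2, 1]
Peg 1: []
Peg 2: [3]

After move 3 (2->1):
Peg 0: [2, 1]
Peg 1: [3]
Peg 2: []

After move 4 (0->2):
Peg 0: [2]
Peg 1: [3]
Peg 2: [1]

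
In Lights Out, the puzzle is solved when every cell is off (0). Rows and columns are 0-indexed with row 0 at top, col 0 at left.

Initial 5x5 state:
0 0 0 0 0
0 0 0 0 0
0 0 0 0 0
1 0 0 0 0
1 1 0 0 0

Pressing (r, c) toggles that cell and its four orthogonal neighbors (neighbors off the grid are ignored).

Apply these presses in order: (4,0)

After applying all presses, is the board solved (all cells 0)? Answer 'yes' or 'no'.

Answer: yes

Derivation:
After press 1 at (4,0):
0 0 0 0 0
0 0 0 0 0
0 0 0 0 0
0 0 0 0 0
0 0 0 0 0

Lights still on: 0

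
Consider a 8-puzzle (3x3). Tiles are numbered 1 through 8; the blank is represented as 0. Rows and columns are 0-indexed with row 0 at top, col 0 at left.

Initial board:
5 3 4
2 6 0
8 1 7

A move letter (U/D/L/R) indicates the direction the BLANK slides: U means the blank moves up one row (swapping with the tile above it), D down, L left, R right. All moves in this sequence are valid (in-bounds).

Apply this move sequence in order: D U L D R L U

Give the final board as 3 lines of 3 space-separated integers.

After move 1 (D):
5 3 4
2 6 7
8 1 0

After move 2 (U):
5 3 4
2 6 0
8 1 7

After move 3 (L):
5 3 4
2 0 6
8 1 7

After move 4 (D):
5 3 4
2 1 6
8 0 7

After move 5 (R):
5 3 4
2 1 6
8 7 0

After move 6 (L):
5 3 4
2 1 6
8 0 7

After move 7 (U):
5 3 4
2 0 6
8 1 7

Answer: 5 3 4
2 0 6
8 1 7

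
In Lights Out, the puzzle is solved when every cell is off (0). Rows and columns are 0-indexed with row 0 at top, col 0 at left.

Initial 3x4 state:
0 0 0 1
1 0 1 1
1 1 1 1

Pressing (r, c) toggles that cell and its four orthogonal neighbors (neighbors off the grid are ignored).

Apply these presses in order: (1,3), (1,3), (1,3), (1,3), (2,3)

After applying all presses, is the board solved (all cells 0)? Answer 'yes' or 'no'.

Answer: no

Derivation:
After press 1 at (1,3):
0 0 0 0
1 0 0 0
1 1 1 0

After press 2 at (1,3):
0 0 0 1
1 0 1 1
1 1 1 1

After press 3 at (1,3):
0 0 0 0
1 0 0 0
1 1 1 0

After press 4 at (1,3):
0 0 0 1
1 0 1 1
1 1 1 1

After press 5 at (2,3):
0 0 0 1
1 0 1 0
1 1 0 0

Lights still on: 5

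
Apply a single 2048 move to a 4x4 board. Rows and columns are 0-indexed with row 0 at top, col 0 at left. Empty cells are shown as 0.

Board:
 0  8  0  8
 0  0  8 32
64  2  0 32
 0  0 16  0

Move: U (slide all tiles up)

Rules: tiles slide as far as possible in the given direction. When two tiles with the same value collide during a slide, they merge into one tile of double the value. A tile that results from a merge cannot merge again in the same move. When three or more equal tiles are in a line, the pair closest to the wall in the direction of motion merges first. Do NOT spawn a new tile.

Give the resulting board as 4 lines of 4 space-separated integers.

Answer: 64  8  8  8
 0  2 16 64
 0  0  0  0
 0  0  0  0

Derivation:
Slide up:
col 0: [0, 0, 64, 0] -> [64, 0, 0, 0]
col 1: [8, 0, 2, 0] -> [8, 2, 0, 0]
col 2: [0, 8, 0, 16] -> [8, 16, 0, 0]
col 3: [8, 32, 32, 0] -> [8, 64, 0, 0]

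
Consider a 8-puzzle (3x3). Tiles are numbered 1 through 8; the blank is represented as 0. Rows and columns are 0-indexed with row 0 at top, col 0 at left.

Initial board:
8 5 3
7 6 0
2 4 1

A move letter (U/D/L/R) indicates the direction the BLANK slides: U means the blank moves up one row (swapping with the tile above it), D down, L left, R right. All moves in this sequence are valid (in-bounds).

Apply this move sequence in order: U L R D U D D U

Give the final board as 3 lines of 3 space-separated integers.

After move 1 (U):
8 5 0
7 6 3
2 4 1

After move 2 (L):
8 0 5
7 6 3
2 4 1

After move 3 (R):
8 5 0
7 6 3
2 4 1

After move 4 (D):
8 5 3
7 6 0
2 4 1

After move 5 (U):
8 5 0
7 6 3
2 4 1

After move 6 (D):
8 5 3
7 6 0
2 4 1

After move 7 (D):
8 5 3
7 6 1
2 4 0

After move 8 (U):
8 5 3
7 6 0
2 4 1

Answer: 8 5 3
7 6 0
2 4 1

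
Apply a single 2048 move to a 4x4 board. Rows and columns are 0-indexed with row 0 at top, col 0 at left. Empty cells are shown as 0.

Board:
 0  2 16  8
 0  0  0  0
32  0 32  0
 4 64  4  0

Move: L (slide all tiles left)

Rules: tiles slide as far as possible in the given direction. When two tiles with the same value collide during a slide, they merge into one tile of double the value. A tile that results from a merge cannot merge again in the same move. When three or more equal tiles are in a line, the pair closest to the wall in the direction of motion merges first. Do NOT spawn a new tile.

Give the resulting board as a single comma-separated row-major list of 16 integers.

Answer: 2, 16, 8, 0, 0, 0, 0, 0, 64, 0, 0, 0, 4, 64, 4, 0

Derivation:
Slide left:
row 0: [0, 2, 16, 8] -> [2, 16, 8, 0]
row 1: [0, 0, 0, 0] -> [0, 0, 0, 0]
row 2: [32, 0, 32, 0] -> [64, 0, 0, 0]
row 3: [4, 64, 4, 0] -> [4, 64, 4, 0]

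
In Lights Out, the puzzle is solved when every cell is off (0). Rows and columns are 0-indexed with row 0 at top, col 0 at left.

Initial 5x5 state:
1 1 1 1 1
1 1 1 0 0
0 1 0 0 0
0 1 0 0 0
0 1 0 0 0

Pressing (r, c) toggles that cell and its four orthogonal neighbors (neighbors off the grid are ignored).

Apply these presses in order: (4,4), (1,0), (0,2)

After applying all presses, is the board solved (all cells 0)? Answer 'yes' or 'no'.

Answer: no

Derivation:
After press 1 at (4,4):
1 1 1 1 1
1 1 1 0 0
0 1 0 0 0
0 1 0 0 1
0 1 0 1 1

After press 2 at (1,0):
0 1 1 1 1
0 0 1 0 0
1 1 0 0 0
0 1 0 0 1
0 1 0 1 1

After press 3 at (0,2):
0 0 0 0 1
0 0 0 0 0
1 1 0 0 0
0 1 0 0 1
0 1 0 1 1

Lights still on: 8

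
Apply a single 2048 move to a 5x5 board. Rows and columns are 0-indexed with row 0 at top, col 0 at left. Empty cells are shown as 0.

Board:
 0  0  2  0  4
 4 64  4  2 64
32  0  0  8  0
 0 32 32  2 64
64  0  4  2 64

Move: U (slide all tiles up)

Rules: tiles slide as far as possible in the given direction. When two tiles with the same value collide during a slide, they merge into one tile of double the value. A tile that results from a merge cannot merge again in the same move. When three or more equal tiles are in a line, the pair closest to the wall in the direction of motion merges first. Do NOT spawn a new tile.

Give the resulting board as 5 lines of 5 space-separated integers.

Slide up:
col 0: [0, 4, 32, 0, 64] -> [4, 32, 64, 0, 0]
col 1: [0, 64, 0, 32, 0] -> [64, 32, 0, 0, 0]
col 2: [2, 4, 0, 32, 4] -> [2, 4, 32, 4, 0]
col 3: [0, 2, 8, 2, 2] -> [2, 8, 4, 0, 0]
col 4: [4, 64, 0, 64, 64] -> [4, 128, 64, 0, 0]

Answer:   4  64   2   2   4
 32  32   4   8 128
 64   0  32   4  64
  0   0   4   0   0
  0   0   0   0   0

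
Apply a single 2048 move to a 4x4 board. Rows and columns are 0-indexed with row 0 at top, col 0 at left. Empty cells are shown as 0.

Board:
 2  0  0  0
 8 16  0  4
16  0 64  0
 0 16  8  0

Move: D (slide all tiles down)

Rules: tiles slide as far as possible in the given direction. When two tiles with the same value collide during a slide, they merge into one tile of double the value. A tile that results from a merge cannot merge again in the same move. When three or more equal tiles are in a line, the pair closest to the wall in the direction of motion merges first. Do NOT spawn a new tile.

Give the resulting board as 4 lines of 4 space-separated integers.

Slide down:
col 0: [2, 8, 16, 0] -> [0, 2, 8, 16]
col 1: [0, 16, 0, 16] -> [0, 0, 0, 32]
col 2: [0, 0, 64, 8] -> [0, 0, 64, 8]
col 3: [0, 4, 0, 0] -> [0, 0, 0, 4]

Answer:  0  0  0  0
 2  0  0  0
 8  0 64  0
16 32  8  4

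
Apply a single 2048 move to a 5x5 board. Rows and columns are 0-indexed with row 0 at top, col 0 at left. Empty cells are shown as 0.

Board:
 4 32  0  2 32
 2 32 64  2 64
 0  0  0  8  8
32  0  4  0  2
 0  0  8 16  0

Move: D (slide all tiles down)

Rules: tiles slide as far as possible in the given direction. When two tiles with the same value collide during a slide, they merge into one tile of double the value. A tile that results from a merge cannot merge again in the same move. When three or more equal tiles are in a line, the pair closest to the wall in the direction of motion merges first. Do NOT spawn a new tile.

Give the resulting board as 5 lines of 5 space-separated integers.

Answer:  0  0  0  0  0
 0  0  0  0 32
 4  0 64  4 64
 2  0  4  8  8
32 64  8 16  2

Derivation:
Slide down:
col 0: [4, 2, 0, 32, 0] -> [0, 0, 4, 2, 32]
col 1: [32, 32, 0, 0, 0] -> [0, 0, 0, 0, 64]
col 2: [0, 64, 0, 4, 8] -> [0, 0, 64, 4, 8]
col 3: [2, 2, 8, 0, 16] -> [0, 0, 4, 8, 16]
col 4: [32, 64, 8, 2, 0] -> [0, 32, 64, 8, 2]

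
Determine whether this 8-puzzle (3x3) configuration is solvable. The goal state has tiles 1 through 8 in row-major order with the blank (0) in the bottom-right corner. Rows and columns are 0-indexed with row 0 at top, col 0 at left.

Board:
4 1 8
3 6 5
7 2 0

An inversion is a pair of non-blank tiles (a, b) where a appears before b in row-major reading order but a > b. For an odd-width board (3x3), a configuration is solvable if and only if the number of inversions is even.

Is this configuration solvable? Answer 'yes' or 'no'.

Inversions (pairs i<j in row-major order where tile[i] > tile[j] > 0): 13
13 is odd, so the puzzle is not solvable.

Answer: no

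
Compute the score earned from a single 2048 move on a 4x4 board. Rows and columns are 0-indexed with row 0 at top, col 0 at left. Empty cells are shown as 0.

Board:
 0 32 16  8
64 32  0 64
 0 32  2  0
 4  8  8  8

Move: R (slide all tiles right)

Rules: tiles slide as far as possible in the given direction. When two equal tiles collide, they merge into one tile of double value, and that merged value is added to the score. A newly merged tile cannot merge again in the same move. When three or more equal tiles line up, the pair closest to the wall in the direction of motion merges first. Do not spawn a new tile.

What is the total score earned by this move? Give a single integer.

Slide right:
row 0: [0, 32, 16, 8] -> [0, 32, 16, 8]  score +0 (running 0)
row 1: [64, 32, 0, 64] -> [0, 64, 32, 64]  score +0 (running 0)
row 2: [0, 32, 2, 0] -> [0, 0, 32, 2]  score +0 (running 0)
row 3: [4, 8, 8, 8] -> [0, 4, 8, 16]  score +16 (running 16)
Board after move:
 0 32 16  8
 0 64 32 64
 0  0 32  2
 0  4  8 16

Answer: 16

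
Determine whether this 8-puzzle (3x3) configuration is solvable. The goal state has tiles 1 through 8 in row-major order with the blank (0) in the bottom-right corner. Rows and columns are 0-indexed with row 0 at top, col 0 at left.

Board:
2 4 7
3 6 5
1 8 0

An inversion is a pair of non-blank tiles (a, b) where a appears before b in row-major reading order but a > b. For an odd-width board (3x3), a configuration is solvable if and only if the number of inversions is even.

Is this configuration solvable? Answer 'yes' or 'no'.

Inversions (pairs i<j in row-major order where tile[i] > tile[j] > 0): 11
11 is odd, so the puzzle is not solvable.

Answer: no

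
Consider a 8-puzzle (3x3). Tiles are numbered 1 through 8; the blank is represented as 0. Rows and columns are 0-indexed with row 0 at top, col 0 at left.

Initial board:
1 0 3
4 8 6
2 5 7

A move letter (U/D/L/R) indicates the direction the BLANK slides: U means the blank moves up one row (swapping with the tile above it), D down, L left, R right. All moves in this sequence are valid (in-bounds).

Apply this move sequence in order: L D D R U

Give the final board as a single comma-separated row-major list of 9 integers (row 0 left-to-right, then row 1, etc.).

Answer: 4, 1, 3, 2, 0, 6, 5, 8, 7

Derivation:
After move 1 (L):
0 1 3
4 8 6
2 5 7

After move 2 (D):
4 1 3
0 8 6
2 5 7

After move 3 (D):
4 1 3
2 8 6
0 5 7

After move 4 (R):
4 1 3
2 8 6
5 0 7

After move 5 (U):
4 1 3
2 0 6
5 8 7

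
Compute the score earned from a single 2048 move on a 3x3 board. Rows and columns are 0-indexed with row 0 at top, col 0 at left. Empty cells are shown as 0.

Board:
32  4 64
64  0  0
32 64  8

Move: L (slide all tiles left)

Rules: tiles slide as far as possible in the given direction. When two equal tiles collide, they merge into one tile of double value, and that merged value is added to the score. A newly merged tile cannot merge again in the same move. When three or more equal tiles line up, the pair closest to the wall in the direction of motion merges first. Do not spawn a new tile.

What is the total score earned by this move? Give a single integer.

Slide left:
row 0: [32, 4, 64] -> [32, 4, 64]  score +0 (running 0)
row 1: [64, 0, 0] -> [64, 0, 0]  score +0 (running 0)
row 2: [32, 64, 8] -> [32, 64, 8]  score +0 (running 0)
Board after move:
32  4 64
64  0  0
32 64  8

Answer: 0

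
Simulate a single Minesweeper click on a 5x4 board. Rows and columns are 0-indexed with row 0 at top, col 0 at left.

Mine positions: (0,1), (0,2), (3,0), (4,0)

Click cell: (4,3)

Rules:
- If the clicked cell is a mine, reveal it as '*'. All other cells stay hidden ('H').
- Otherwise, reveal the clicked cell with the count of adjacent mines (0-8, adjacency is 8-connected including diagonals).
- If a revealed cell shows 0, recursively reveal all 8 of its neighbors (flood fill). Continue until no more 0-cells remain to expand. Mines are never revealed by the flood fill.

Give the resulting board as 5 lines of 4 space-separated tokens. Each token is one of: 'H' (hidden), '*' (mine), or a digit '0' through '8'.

H H H H
H 2 2 1
H 1 0 0
H 2 0 0
H 2 0 0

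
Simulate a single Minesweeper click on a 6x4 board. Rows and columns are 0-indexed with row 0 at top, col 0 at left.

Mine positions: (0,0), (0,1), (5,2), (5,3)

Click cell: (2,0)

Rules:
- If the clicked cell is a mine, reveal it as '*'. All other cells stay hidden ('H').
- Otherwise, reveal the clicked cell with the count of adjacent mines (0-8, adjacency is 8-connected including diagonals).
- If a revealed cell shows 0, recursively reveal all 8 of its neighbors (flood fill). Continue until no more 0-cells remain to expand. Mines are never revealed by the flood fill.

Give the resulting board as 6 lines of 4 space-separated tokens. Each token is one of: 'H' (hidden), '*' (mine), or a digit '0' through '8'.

H H 1 0
2 2 1 0
0 0 0 0
0 0 0 0
0 1 2 2
0 1 H H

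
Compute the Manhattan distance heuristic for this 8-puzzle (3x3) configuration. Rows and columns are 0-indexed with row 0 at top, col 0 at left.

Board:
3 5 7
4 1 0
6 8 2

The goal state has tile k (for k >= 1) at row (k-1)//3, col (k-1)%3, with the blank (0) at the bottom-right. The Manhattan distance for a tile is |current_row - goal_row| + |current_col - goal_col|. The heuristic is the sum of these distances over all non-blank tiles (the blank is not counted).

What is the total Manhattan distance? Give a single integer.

Tile 3: at (0,0), goal (0,2), distance |0-0|+|0-2| = 2
Tile 5: at (0,1), goal (1,1), distance |0-1|+|1-1| = 1
Tile 7: at (0,2), goal (2,0), distance |0-2|+|2-0| = 4
Tile 4: at (1,0), goal (1,0), distance |1-1|+|0-0| = 0
Tile 1: at (1,1), goal (0,0), distance |1-0|+|1-0| = 2
Tile 6: at (2,0), goal (1,2), distance |2-1|+|0-2| = 3
Tile 8: at (2,1), goal (2,1), distance |2-2|+|1-1| = 0
Tile 2: at (2,2), goal (0,1), distance |2-0|+|2-1| = 3
Sum: 2 + 1 + 4 + 0 + 2 + 3 + 0 + 3 = 15

Answer: 15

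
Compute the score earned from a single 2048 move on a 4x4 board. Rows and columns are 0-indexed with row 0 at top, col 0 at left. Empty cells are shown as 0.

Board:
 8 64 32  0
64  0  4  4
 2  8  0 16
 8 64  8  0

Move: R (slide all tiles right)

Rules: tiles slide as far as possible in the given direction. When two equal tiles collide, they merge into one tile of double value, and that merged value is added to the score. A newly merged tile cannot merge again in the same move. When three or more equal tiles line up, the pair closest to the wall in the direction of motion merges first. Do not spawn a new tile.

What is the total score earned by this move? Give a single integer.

Slide right:
row 0: [8, 64, 32, 0] -> [0, 8, 64, 32]  score +0 (running 0)
row 1: [64, 0, 4, 4] -> [0, 0, 64, 8]  score +8 (running 8)
row 2: [2, 8, 0, 16] -> [0, 2, 8, 16]  score +0 (running 8)
row 3: [8, 64, 8, 0] -> [0, 8, 64, 8]  score +0 (running 8)
Board after move:
 0  8 64 32
 0  0 64  8
 0  2  8 16
 0  8 64  8

Answer: 8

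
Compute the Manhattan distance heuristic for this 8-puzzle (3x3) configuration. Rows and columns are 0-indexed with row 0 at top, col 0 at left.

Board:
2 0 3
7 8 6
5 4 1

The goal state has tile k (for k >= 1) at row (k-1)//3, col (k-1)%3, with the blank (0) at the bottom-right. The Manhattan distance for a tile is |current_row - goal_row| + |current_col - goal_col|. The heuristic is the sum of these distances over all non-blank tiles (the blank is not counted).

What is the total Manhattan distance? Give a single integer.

Answer: 11

Derivation:
Tile 2: at (0,0), goal (0,1), distance |0-0|+|0-1| = 1
Tile 3: at (0,2), goal (0,2), distance |0-0|+|2-2| = 0
Tile 7: at (1,0), goal (2,0), distance |1-2|+|0-0| = 1
Tile 8: at (1,1), goal (2,1), distance |1-2|+|1-1| = 1
Tile 6: at (1,2), goal (1,2), distance |1-1|+|2-2| = 0
Tile 5: at (2,0), goal (1,1), distance |2-1|+|0-1| = 2
Tile 4: at (2,1), goal (1,0), distance |2-1|+|1-0| = 2
Tile 1: at (2,2), goal (0,0), distance |2-0|+|2-0| = 4
Sum: 1 + 0 + 1 + 1 + 0 + 2 + 2 + 4 = 11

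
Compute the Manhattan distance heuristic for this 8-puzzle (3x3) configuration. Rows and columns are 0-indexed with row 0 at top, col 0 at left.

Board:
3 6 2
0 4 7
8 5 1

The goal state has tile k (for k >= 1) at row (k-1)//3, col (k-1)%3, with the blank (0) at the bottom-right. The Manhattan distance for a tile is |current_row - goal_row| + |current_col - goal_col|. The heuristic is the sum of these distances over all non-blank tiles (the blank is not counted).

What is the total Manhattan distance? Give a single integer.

Answer: 15

Derivation:
Tile 3: (0,0)->(0,2) = 2
Tile 6: (0,1)->(1,2) = 2
Tile 2: (0,2)->(0,1) = 1
Tile 4: (1,1)->(1,0) = 1
Tile 7: (1,2)->(2,0) = 3
Tile 8: (2,0)->(2,1) = 1
Tile 5: (2,1)->(1,1) = 1
Tile 1: (2,2)->(0,0) = 4
Sum: 2 + 2 + 1 + 1 + 3 + 1 + 1 + 4 = 15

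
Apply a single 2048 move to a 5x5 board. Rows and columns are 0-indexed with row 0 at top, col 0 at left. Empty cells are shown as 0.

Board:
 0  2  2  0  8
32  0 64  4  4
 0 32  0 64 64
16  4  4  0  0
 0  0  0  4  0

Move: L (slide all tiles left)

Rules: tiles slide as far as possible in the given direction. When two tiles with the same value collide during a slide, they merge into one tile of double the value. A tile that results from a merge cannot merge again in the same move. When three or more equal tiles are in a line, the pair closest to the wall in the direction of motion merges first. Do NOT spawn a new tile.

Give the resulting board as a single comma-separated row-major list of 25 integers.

Answer: 4, 8, 0, 0, 0, 32, 64, 8, 0, 0, 32, 128, 0, 0, 0, 16, 8, 0, 0, 0, 4, 0, 0, 0, 0

Derivation:
Slide left:
row 0: [0, 2, 2, 0, 8] -> [4, 8, 0, 0, 0]
row 1: [32, 0, 64, 4, 4] -> [32, 64, 8, 0, 0]
row 2: [0, 32, 0, 64, 64] -> [32, 128, 0, 0, 0]
row 3: [16, 4, 4, 0, 0] -> [16, 8, 0, 0, 0]
row 4: [0, 0, 0, 4, 0] -> [4, 0, 0, 0, 0]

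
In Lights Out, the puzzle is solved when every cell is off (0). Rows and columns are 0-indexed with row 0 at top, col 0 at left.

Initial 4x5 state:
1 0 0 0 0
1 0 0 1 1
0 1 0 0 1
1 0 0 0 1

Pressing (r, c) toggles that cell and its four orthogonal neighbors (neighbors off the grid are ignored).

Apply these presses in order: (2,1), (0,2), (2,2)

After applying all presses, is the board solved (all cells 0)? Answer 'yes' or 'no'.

Answer: no

Derivation:
After press 1 at (2,1):
1 0 0 0 0
1 1 0 1 1
1 0 1 0 1
1 1 0 0 1

After press 2 at (0,2):
1 1 1 1 0
1 1 1 1 1
1 0 1 0 1
1 1 0 0 1

After press 3 at (2,2):
1 1 1 1 0
1 1 0 1 1
1 1 0 1 1
1 1 1 0 1

Lights still on: 16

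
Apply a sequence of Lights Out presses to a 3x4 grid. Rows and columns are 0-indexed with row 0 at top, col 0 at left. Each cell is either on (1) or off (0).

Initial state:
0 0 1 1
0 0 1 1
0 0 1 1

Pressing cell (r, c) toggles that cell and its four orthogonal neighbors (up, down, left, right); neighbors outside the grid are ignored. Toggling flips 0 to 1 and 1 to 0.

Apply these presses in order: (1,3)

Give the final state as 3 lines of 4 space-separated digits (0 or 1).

Answer: 0 0 1 0
0 0 0 0
0 0 1 0

Derivation:
After press 1 at (1,3):
0 0 1 0
0 0 0 0
0 0 1 0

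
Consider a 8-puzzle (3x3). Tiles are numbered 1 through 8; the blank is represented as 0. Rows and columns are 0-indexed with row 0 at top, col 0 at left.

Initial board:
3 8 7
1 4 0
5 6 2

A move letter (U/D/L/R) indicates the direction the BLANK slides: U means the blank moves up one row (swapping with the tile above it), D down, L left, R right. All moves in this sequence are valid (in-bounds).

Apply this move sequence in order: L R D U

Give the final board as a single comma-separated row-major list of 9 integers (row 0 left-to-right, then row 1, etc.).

Answer: 3, 8, 7, 1, 4, 0, 5, 6, 2

Derivation:
After move 1 (L):
3 8 7
1 0 4
5 6 2

After move 2 (R):
3 8 7
1 4 0
5 6 2

After move 3 (D):
3 8 7
1 4 2
5 6 0

After move 4 (U):
3 8 7
1 4 0
5 6 2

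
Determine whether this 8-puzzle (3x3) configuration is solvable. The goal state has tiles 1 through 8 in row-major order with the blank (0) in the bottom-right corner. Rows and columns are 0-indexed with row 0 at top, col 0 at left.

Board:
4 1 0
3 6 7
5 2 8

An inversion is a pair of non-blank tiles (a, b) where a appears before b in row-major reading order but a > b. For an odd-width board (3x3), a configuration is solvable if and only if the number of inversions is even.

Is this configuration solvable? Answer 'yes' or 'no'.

Inversions (pairs i<j in row-major order where tile[i] > tile[j] > 0): 9
9 is odd, so the puzzle is not solvable.

Answer: no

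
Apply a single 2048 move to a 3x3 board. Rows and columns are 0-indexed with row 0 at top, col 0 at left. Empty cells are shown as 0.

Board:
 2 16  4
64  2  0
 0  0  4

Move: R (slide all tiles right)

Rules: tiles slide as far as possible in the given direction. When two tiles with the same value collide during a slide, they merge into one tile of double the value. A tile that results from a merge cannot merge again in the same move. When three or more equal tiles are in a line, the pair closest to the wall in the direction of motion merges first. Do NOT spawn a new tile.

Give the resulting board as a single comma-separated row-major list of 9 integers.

Slide right:
row 0: [2, 16, 4] -> [2, 16, 4]
row 1: [64, 2, 0] -> [0, 64, 2]
row 2: [0, 0, 4] -> [0, 0, 4]

Answer: 2, 16, 4, 0, 64, 2, 0, 0, 4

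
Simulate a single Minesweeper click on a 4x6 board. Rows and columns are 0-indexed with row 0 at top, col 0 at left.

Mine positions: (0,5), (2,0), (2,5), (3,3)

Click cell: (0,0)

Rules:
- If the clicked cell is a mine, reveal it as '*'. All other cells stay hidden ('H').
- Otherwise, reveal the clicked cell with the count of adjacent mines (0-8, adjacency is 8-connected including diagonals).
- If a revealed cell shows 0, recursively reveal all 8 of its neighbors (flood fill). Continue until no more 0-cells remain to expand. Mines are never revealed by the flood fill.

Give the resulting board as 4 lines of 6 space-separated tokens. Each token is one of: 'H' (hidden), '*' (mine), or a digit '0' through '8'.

0 0 0 0 1 H
1 1 0 0 2 H
H 1 1 1 2 H
H H H H H H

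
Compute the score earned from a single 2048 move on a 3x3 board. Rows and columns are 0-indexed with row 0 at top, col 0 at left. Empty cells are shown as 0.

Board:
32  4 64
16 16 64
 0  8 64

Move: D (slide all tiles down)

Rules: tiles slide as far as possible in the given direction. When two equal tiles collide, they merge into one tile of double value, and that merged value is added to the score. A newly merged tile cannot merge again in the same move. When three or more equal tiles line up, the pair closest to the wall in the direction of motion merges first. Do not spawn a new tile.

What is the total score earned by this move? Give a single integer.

Slide down:
col 0: [32, 16, 0] -> [0, 32, 16]  score +0 (running 0)
col 1: [4, 16, 8] -> [4, 16, 8]  score +0 (running 0)
col 2: [64, 64, 64] -> [0, 64, 128]  score +128 (running 128)
Board after move:
  0   4   0
 32  16  64
 16   8 128

Answer: 128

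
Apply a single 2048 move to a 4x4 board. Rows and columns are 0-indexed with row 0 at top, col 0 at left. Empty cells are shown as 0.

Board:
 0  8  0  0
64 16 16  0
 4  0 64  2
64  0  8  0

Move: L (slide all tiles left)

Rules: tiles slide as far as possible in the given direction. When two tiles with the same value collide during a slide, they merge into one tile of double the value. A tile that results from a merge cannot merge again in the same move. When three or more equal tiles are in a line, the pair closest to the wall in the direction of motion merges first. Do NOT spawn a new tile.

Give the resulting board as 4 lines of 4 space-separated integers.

Answer:  8  0  0  0
64 32  0  0
 4 64  2  0
64  8  0  0

Derivation:
Slide left:
row 0: [0, 8, 0, 0] -> [8, 0, 0, 0]
row 1: [64, 16, 16, 0] -> [64, 32, 0, 0]
row 2: [4, 0, 64, 2] -> [4, 64, 2, 0]
row 3: [64, 0, 8, 0] -> [64, 8, 0, 0]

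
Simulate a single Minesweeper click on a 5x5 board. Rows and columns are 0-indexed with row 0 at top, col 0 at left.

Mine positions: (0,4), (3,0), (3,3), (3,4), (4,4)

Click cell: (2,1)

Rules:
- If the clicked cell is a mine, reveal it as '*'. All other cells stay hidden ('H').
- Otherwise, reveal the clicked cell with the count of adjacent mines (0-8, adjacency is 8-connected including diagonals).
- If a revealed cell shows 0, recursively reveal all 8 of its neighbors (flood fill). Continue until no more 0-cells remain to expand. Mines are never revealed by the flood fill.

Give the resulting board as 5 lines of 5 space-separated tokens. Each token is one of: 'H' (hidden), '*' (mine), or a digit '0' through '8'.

H H H H H
H H H H H
H 1 H H H
H H H H H
H H H H H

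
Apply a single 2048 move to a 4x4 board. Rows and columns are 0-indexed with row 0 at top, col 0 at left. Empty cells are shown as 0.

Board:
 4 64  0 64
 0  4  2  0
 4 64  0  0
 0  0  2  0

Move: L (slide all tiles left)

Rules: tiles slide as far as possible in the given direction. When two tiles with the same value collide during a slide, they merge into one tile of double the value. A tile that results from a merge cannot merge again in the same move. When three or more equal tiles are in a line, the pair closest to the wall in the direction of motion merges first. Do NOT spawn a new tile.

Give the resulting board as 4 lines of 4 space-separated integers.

Answer:   4 128   0   0
  4   2   0   0
  4  64   0   0
  2   0   0   0

Derivation:
Slide left:
row 0: [4, 64, 0, 64] -> [4, 128, 0, 0]
row 1: [0, 4, 2, 0] -> [4, 2, 0, 0]
row 2: [4, 64, 0, 0] -> [4, 64, 0, 0]
row 3: [0, 0, 2, 0] -> [2, 0, 0, 0]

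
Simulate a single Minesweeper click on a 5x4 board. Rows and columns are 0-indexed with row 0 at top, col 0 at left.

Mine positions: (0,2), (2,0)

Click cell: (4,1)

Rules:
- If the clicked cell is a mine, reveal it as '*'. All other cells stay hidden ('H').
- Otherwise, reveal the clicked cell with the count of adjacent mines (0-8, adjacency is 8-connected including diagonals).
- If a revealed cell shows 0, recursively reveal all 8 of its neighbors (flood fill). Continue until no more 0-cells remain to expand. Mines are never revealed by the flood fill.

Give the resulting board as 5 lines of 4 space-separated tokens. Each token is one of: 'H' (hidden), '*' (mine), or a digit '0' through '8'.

H H H H
H 2 1 1
H 1 0 0
1 1 0 0
0 0 0 0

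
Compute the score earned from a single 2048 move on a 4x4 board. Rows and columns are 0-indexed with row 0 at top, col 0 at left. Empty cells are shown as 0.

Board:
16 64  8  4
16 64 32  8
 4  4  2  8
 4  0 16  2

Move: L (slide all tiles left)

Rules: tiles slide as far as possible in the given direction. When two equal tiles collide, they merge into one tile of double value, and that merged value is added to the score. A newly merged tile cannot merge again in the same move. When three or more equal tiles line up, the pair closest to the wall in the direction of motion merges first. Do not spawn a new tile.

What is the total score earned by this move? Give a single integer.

Slide left:
row 0: [16, 64, 8, 4] -> [16, 64, 8, 4]  score +0 (running 0)
row 1: [16, 64, 32, 8] -> [16, 64, 32, 8]  score +0 (running 0)
row 2: [4, 4, 2, 8] -> [8, 2, 8, 0]  score +8 (running 8)
row 3: [4, 0, 16, 2] -> [4, 16, 2, 0]  score +0 (running 8)
Board after move:
16 64  8  4
16 64 32  8
 8  2  8  0
 4 16  2  0

Answer: 8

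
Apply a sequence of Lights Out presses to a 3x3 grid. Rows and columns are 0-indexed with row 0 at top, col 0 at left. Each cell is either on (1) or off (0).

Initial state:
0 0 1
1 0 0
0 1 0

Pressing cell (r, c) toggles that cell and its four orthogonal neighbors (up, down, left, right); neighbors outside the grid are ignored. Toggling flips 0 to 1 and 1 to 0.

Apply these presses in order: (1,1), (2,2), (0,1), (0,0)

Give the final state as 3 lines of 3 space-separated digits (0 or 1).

Answer: 0 1 0
1 0 0
0 1 1

Derivation:
After press 1 at (1,1):
0 1 1
0 1 1
0 0 0

After press 2 at (2,2):
0 1 1
0 1 0
0 1 1

After press 3 at (0,1):
1 0 0
0 0 0
0 1 1

After press 4 at (0,0):
0 1 0
1 0 0
0 1 1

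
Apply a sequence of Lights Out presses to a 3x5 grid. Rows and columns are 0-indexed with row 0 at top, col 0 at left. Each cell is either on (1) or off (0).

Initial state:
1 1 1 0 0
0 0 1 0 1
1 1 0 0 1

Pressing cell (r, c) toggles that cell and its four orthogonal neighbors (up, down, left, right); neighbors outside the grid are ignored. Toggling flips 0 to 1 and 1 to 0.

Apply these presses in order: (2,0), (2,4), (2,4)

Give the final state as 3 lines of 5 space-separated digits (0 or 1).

After press 1 at (2,0):
1 1 1 0 0
1 0 1 0 1
0 0 0 0 1

After press 2 at (2,4):
1 1 1 0 0
1 0 1 0 0
0 0 0 1 0

After press 3 at (2,4):
1 1 1 0 0
1 0 1 0 1
0 0 0 0 1

Answer: 1 1 1 0 0
1 0 1 0 1
0 0 0 0 1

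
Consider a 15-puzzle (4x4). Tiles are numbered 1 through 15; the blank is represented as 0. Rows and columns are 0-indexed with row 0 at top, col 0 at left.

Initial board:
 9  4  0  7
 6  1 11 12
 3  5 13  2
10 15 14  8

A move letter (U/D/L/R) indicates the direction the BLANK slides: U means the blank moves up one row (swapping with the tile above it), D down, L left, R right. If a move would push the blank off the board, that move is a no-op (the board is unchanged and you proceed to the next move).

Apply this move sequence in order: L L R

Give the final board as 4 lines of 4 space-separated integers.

Answer:  9  0  4  7
 6  1 11 12
 3  5 13  2
10 15 14  8

Derivation:
After move 1 (L):
 9  0  4  7
 6  1 11 12
 3  5 13  2
10 15 14  8

After move 2 (L):
 0  9  4  7
 6  1 11 12
 3  5 13  2
10 15 14  8

After move 3 (R):
 9  0  4  7
 6  1 11 12
 3  5 13  2
10 15 14  8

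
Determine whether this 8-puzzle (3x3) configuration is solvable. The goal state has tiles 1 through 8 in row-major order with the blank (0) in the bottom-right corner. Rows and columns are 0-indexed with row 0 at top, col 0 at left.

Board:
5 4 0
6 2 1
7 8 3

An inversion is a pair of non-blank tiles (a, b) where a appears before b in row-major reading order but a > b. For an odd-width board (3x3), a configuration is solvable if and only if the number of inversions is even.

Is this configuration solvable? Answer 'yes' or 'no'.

Answer: no

Derivation:
Inversions (pairs i<j in row-major order where tile[i] > tile[j] > 0): 13
13 is odd, so the puzzle is not solvable.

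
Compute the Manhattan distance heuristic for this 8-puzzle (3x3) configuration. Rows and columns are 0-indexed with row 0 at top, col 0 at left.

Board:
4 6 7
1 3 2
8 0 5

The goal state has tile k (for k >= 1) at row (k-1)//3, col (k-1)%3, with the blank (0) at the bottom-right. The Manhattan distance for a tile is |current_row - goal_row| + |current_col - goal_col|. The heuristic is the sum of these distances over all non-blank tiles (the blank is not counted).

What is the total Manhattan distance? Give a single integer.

Answer: 15

Derivation:
Tile 4: (0,0)->(1,0) = 1
Tile 6: (0,1)->(1,2) = 2
Tile 7: (0,2)->(2,0) = 4
Tile 1: (1,0)->(0,0) = 1
Tile 3: (1,1)->(0,2) = 2
Tile 2: (1,2)->(0,1) = 2
Tile 8: (2,0)->(2,1) = 1
Tile 5: (2,2)->(1,1) = 2
Sum: 1 + 2 + 4 + 1 + 2 + 2 + 1 + 2 = 15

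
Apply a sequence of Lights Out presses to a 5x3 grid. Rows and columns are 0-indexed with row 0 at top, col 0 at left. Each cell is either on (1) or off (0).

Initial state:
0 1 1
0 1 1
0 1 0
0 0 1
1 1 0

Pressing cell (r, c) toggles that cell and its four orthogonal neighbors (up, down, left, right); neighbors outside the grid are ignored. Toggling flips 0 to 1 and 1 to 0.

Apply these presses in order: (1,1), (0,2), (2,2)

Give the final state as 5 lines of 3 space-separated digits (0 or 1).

Answer: 0 1 0
1 0 0
0 1 1
0 0 0
1 1 0

Derivation:
After press 1 at (1,1):
0 0 1
1 0 0
0 0 0
0 0 1
1 1 0

After press 2 at (0,2):
0 1 0
1 0 1
0 0 0
0 0 1
1 1 0

After press 3 at (2,2):
0 1 0
1 0 0
0 1 1
0 0 0
1 1 0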